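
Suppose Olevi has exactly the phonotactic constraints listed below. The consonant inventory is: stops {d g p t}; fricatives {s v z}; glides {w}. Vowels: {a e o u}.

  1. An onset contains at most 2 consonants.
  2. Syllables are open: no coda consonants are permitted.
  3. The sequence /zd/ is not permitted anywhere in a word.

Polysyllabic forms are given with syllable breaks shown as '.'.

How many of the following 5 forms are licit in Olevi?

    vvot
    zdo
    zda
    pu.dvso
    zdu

vvot — violates constraint 2: syllable 1 coda /t/ has 1 consonant (> 0) → illicit
zdo — violates constraint 3: contains banned sequence /zd/ → illicit
zda — violates constraint 3: contains banned sequence /zd/ → illicit
pu.dvso — violates constraint 1: syllable 2 onset /dvs/ has 3 consonants (> 2) → illicit
zdu — violates constraint 3: contains banned sequence /zd/ → illicit
No form is licit → 0.

0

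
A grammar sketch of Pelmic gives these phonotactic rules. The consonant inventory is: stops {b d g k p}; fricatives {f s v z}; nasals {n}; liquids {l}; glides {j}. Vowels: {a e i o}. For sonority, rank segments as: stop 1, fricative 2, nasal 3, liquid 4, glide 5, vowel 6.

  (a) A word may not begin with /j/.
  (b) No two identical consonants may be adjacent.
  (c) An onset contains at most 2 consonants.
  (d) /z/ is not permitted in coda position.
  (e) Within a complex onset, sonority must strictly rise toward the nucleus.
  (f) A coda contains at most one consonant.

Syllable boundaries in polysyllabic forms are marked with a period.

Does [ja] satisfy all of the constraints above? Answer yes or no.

[ja] — violates constraint (a): word begins with /j/ → phonotactically illegal

no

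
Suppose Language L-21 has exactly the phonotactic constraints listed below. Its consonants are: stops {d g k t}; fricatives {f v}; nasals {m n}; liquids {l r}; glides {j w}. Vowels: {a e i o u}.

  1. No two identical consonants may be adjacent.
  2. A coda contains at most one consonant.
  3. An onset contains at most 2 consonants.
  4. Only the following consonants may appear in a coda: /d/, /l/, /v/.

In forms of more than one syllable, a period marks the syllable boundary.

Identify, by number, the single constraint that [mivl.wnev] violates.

[mivl.wnev]: syllable 1 coda /vl/ has 2 consonants (> 1).
This is a violation of constraint 2: "A coda contains at most one consonant."
The remaining constraints (1, 3, 4) are satisfied.

2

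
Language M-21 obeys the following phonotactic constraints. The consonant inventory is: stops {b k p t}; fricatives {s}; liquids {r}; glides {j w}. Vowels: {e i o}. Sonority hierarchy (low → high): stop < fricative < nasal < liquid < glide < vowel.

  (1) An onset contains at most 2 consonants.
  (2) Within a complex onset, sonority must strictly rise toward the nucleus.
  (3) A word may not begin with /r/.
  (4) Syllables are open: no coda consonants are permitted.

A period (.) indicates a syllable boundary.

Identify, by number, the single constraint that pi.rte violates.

pi.rte: syllable 2 onset /rt/: /r/ (liquid, 4) → /t/ (stop, 1) does not rise.
This is a violation of constraint 2: "Within a complex onset, sonority must strictly rise toward the nucleus."
The remaining constraints (1, 3, 4) are satisfied.

2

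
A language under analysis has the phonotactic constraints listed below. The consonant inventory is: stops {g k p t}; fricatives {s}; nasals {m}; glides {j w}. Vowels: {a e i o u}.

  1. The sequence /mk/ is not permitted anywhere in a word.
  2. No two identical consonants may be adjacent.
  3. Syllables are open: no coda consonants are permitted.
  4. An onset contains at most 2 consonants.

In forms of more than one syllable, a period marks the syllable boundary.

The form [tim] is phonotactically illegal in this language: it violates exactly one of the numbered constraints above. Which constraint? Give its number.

3

[tim]: syllable 1 coda /m/ has 1 consonant (> 0).
This is a violation of constraint 3: "Syllables are open: no coda consonants are permitted."
The remaining constraints (1, 2, 4) are satisfied.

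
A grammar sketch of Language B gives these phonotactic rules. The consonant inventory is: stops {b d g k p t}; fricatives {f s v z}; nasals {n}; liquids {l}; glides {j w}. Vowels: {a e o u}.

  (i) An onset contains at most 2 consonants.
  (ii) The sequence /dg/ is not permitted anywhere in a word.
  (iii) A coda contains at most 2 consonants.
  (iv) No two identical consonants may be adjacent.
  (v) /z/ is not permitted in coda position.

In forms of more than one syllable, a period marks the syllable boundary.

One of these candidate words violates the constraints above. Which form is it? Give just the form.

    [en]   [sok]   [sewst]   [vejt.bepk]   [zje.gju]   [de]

[en] — σ1 onset /∅/, coda /n/ ok → permitted
[sok] — σ1 onset /s/, coda /k/ ok → permitted
[sewst] — violates constraint (iii): syllable 1 coda /wst/ has 3 consonants (> 2) → not permitted
[vejt.bepk] — σ1 onset /v/, coda /jt/ (2C) ok; σ2 onset /b/, coda /pk/ (2C) ok → permitted
[zje.gju] — σ1 onset /zj/ (2C), coda /∅/ ok; σ2 onset /gj/ (2C), coda /∅/ ok → permitted
[de] — σ1 onset /d/, coda /∅/ ok → permitted

[sewst]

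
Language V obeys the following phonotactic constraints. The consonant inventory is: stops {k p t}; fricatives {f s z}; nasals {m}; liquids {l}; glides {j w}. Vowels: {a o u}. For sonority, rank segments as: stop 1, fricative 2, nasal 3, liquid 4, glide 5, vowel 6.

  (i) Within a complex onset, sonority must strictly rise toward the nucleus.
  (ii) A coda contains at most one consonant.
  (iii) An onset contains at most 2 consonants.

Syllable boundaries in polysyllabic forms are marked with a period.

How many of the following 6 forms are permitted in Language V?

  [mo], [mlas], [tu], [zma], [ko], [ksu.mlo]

[mo] — σ1 onset /m/, coda /∅/ ok → permitted
[mlas] — σ1 onset /ml/ (3→4 rises), coda /s/ ok → permitted
[tu] — σ1 onset /t/, coda /∅/ ok → permitted
[zma] — σ1 onset /zm/ (2→3 rises), coda /∅/ ok → permitted
[ko] — σ1 onset /k/, coda /∅/ ok → permitted
[ksu.mlo] — σ1 onset /ks/ (1→2 rises), coda /∅/ ok; σ2 onset /ml/ (3→4 rises), coda /∅/ ok → permitted
Permitted: [mo], [mlas], [tu], [zma], [ko], [ksu.mlo] → 6.

6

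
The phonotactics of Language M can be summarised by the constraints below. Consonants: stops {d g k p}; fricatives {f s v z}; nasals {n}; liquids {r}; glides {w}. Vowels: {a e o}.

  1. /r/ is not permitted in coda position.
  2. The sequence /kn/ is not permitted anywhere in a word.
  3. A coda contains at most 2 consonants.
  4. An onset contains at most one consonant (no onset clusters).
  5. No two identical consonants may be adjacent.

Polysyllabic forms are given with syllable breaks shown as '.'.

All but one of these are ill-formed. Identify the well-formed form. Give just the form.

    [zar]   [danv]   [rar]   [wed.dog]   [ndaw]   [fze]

[zar] — violates constraint 1: syllable 1 coda contains /r/ → ill-formed
[danv] — σ1 onset /d/, coda /nv/ (2C) ok → well-formed
[rar] — violates constraint 1: syllable 1 coda contains /r/ → ill-formed
[wed.dog] — violates constraint 5: adjacent identical consonants /dd/ → ill-formed
[ndaw] — violates constraint 4: syllable 1 onset /nd/ has 2 consonants (> 1) → ill-formed
[fze] — violates constraint 4: syllable 1 onset /fz/ has 2 consonants (> 1) → ill-formed

[danv]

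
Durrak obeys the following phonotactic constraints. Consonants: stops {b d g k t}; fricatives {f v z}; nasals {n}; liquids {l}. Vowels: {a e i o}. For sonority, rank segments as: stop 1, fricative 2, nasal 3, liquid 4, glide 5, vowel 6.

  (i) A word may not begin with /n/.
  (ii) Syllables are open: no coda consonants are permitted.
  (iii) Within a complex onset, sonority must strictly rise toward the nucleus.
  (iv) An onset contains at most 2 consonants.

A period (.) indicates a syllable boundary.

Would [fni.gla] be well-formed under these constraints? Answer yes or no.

[fni.gla] — σ1 onset /fn/ (2→3 rises), coda /∅/ ok; σ2 onset /gl/ (1→4 rises), coda /∅/ ok → well-formed

yes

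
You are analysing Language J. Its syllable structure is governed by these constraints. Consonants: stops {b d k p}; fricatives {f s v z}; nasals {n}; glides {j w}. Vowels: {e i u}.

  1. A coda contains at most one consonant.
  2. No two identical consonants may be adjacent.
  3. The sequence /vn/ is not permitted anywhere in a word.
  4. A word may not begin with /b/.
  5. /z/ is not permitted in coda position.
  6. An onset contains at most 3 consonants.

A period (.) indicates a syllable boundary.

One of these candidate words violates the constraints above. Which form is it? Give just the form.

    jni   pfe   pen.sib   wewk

wewk

jni — σ1 onset /jn/ (2C), coda /∅/ ok → permitted
pfe — σ1 onset /pf/ (2C), coda /∅/ ok → permitted
pen.sib — σ1 onset /p/, coda /n/ ok; σ2 onset /s/, coda /b/ ok → permitted
wewk — violates constraint 1: syllable 1 coda /wk/ has 2 consonants (> 1) → not permitted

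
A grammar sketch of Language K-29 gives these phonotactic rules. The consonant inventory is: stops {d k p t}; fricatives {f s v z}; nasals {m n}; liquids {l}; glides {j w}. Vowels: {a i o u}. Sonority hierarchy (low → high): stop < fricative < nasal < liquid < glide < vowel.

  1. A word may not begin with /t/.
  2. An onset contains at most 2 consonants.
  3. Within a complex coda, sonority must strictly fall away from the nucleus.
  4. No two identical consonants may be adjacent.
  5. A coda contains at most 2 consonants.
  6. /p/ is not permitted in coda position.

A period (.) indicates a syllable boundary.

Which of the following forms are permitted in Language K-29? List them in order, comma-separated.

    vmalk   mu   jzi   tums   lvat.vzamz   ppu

vmalk, mu, jzi, lvat.vzamz

vmalk — σ1 onset /vm/ (2C), coda /lk/ (4→1 falls) ok → permitted
mu — σ1 onset /m/, coda /∅/ ok → permitted
jzi — σ1 onset /jz/ (2C), coda /∅/ ok → permitted
tums — violates constraint 1: word begins with /t/ → not permitted
lvat.vzamz — σ1 onset /lv/ (2C), coda /t/ ok; σ2 onset /vz/ (2C), coda /mz/ (3→2 falls) ok → permitted
ppu — violates constraint 4: adjacent identical consonants /pp/ → not permitted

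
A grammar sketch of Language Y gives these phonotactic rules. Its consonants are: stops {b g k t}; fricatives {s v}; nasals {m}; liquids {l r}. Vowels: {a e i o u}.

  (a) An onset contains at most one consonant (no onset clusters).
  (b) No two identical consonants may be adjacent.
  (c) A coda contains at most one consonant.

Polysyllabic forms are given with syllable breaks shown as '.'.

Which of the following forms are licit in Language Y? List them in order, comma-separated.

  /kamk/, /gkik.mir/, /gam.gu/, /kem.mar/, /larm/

/kamk/ — violates constraint (c): syllable 1 coda /mk/ has 2 consonants (> 1) → illicit
/gkik.mir/ — violates constraint (a): syllable 1 onset /gk/ has 2 consonants (> 1) → illicit
/gam.gu/ — σ1 onset /g/, coda /m/ ok; σ2 onset /g/, coda /∅/ ok → licit
/kem.mar/ — violates constraint (b): adjacent identical consonants /mm/ → illicit
/larm/ — violates constraint (c): syllable 1 coda /rm/ has 2 consonants (> 1) → illicit

/gam.gu/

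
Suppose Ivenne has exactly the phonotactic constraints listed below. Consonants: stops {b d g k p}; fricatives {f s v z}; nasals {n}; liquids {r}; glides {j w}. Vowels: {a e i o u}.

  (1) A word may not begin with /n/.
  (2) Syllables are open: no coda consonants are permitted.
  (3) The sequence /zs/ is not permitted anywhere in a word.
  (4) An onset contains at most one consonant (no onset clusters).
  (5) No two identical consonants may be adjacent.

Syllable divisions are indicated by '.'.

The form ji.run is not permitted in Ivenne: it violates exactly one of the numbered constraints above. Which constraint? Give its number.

2

ji.run: syllable 2 coda /n/ has 1 consonant (> 0).
This is a violation of constraint 2: "Syllables are open: no coda consonants are permitted."
The remaining constraints (1, 3, 4, 5) are satisfied.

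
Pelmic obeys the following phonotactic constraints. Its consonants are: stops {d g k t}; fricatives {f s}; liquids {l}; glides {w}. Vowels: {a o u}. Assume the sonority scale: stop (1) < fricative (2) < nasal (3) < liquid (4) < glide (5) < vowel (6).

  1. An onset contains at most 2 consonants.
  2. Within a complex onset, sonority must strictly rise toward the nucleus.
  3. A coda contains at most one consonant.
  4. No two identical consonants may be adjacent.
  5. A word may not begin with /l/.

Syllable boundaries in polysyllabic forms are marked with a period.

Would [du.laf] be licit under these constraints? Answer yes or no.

yes

[du.laf] — σ1 onset /d/, coda /∅/ ok; σ2 onset /l/, coda /f/ ok → licit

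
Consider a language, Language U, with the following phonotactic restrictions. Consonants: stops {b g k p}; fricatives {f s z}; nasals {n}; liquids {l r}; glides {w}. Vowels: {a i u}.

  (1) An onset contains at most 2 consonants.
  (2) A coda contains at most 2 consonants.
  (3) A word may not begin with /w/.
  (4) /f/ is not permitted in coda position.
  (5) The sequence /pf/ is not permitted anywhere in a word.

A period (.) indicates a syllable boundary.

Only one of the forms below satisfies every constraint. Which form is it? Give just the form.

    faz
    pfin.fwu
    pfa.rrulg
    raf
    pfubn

faz — σ1 onset /f/, coda /z/ ok → well-formed
pfin.fwu — violates constraint 5: contains banned sequence /pf/ → ill-formed
pfa.rrulg — violates constraint 5: contains banned sequence /pf/ → ill-formed
raf — violates constraint 4: syllable 1 coda contains /f/ → ill-formed
pfubn — violates constraint 5: contains banned sequence /pf/ → ill-formed

faz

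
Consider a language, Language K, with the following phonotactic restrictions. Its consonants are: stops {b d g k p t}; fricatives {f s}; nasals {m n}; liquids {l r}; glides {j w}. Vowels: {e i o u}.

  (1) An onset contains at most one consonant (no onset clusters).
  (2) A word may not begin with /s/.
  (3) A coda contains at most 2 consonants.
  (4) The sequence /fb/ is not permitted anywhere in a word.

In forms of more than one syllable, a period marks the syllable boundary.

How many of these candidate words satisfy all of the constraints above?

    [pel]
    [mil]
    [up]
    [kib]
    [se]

[pel] — σ1 onset /p/, coda /l/ ok → licit
[mil] — σ1 onset /m/, coda /l/ ok → licit
[up] — σ1 onset /∅/, coda /p/ ok → licit
[kib] — σ1 onset /k/, coda /b/ ok → licit
[se] — violates constraint 2: word begins with /s/ → illicit
Licit: [pel], [mil], [up], [kib] → 4.

4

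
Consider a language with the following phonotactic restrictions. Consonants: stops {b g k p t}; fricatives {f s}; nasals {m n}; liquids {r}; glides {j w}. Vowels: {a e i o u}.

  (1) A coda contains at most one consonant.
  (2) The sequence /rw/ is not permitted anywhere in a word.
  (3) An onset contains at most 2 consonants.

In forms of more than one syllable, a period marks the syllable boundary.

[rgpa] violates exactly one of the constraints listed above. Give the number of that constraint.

3

[rgpa]: syllable 1 onset /rgp/ has 3 consonants (> 2).
This is a violation of constraint 3: "An onset contains at most 2 consonants."
The remaining constraints (1, 2) are satisfied.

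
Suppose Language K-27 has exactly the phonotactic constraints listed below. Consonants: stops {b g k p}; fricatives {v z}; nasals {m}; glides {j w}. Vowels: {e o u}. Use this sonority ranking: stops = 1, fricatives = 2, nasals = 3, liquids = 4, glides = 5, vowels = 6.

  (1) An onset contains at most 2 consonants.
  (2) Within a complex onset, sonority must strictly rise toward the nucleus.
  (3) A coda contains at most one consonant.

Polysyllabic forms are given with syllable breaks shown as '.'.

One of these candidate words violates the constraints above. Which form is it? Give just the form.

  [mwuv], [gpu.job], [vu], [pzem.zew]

[gpu.job]

[mwuv] — σ1 onset /mw/ (3→5 rises), coda /v/ ok → well-formed
[gpu.job] — violates constraint 2: syllable 1 onset /gp/: /g/ (stop, 1) → /p/ (stop, 1) does not rise → ill-formed
[vu] — σ1 onset /v/, coda /∅/ ok → well-formed
[pzem.zew] — σ1 onset /pz/ (1→2 rises), coda /m/ ok; σ2 onset /z/, coda /w/ ok → well-formed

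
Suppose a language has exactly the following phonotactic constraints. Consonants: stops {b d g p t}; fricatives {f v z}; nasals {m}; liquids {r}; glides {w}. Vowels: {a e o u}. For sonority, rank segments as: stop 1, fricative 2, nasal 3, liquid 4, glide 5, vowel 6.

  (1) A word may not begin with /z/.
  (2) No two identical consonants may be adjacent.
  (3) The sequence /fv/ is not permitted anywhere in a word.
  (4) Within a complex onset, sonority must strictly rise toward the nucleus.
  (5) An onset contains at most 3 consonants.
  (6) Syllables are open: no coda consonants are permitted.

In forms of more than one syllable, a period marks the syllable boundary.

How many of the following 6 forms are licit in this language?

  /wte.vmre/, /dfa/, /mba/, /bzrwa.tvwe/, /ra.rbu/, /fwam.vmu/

1

/wte.vmre/ — violates constraint 4: syllable 1 onset /wt/: /w/ (glide, 5) → /t/ (stop, 1) does not rise → illicit
/dfa/ — σ1 onset /df/ (1→2 rises), coda /∅/ ok → licit
/mba/ — violates constraint 4: syllable 1 onset /mb/: /m/ (nasal, 3) → /b/ (stop, 1) does not rise → illicit
/bzrwa.tvwe/ — violates constraint 5: syllable 1 onset /bzrw/ has 4 consonants (> 3) → illicit
/ra.rbu/ — violates constraint 4: syllable 2 onset /rb/: /r/ (liquid, 4) → /b/ (stop, 1) does not rise → illicit
/fwam.vmu/ — violates constraint 6: syllable 1 coda /m/ has 1 consonant (> 0) → illicit
Licit: /dfa/ → 1.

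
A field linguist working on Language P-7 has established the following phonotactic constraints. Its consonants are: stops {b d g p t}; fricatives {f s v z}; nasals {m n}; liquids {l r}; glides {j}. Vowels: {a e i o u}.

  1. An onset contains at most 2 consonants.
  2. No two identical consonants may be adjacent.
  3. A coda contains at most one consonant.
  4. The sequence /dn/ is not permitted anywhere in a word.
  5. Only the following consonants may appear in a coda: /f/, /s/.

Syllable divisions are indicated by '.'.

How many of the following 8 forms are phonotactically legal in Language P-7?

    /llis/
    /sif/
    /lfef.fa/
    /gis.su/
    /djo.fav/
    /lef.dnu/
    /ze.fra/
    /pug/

2

/llis/ — violates constraint 2: adjacent identical consonants /ll/ → phonotactically illegal
/sif/ — σ1 onset /s/, coda /f/ ok → phonotactically legal
/lfef.fa/ — violates constraint 2: adjacent identical consonants /ff/ → phonotactically illegal
/gis.su/ — violates constraint 2: adjacent identical consonants /ss/ → phonotactically illegal
/djo.fav/ — violates constraint 5: syllable 2 coda contains /v/, which is not a licensed coda consonant → phonotactically illegal
/lef.dnu/ — violates constraint 4: contains banned sequence /dn/ → phonotactically illegal
/ze.fra/ — σ1 onset /z/, coda /∅/ ok; σ2 onset /fr/ (2C), coda /∅/ ok → phonotactically legal
/pug/ — violates constraint 5: syllable 1 coda contains /g/, which is not a licensed coda consonant → phonotactically illegal
Phonotactically legal: /sif/, /ze.fra/ → 2.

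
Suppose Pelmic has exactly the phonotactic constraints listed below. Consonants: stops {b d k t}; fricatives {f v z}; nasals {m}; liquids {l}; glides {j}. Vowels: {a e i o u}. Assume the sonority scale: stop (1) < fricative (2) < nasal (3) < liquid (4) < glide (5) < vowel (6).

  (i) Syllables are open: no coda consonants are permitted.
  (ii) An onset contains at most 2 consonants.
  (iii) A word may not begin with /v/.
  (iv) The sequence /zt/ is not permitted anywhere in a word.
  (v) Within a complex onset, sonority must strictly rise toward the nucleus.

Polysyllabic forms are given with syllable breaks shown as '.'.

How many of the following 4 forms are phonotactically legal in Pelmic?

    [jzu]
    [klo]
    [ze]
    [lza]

2

[jzu] — violates constraint (v): syllable 1 onset /jz/: /j/ (glide, 5) → /z/ (fricative, 2) does not rise → phonotactically illegal
[klo] — σ1 onset /kl/ (1→4 rises), coda /∅/ ok → phonotactically legal
[ze] — σ1 onset /z/, coda /∅/ ok → phonotactically legal
[lza] — violates constraint (v): syllable 1 onset /lz/: /l/ (liquid, 4) → /z/ (fricative, 2) does not rise → phonotactically illegal
Phonotactically legal: [klo], [ze] → 2.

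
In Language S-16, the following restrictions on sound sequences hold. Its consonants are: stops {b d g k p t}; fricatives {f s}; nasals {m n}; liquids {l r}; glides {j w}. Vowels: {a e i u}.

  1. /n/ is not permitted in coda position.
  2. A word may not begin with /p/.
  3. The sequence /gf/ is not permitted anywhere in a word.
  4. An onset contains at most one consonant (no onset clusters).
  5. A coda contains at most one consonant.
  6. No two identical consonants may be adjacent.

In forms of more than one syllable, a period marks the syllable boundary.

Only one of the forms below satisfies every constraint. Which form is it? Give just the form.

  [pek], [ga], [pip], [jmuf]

[pek] — violates constraint 2: word begins with /p/ → phonotactically illegal
[ga] — σ1 onset /g/, coda /∅/ ok → phonotactically legal
[pip] — violates constraint 2: word begins with /p/ → phonotactically illegal
[jmuf] — violates constraint 4: syllable 1 onset /jm/ has 2 consonants (> 1) → phonotactically illegal

[ga]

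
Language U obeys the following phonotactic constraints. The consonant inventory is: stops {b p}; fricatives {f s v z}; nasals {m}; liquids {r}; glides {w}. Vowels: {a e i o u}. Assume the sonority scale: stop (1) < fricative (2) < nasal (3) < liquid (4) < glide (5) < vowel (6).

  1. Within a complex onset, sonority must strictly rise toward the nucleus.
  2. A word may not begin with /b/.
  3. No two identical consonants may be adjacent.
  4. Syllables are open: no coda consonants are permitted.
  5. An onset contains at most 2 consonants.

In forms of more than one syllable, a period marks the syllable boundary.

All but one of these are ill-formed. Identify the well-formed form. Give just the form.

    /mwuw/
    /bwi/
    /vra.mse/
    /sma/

/mwuw/ — violates constraint 4: syllable 1 coda /w/ has 1 consonant (> 0) → ill-formed
/bwi/ — violates constraint 2: word begins with /b/ → ill-formed
/vra.mse/ — violates constraint 1: syllable 2 onset /ms/: /m/ (nasal, 3) → /s/ (fricative, 2) does not rise → ill-formed
/sma/ — σ1 onset /sm/ (2→3 rises), coda /∅/ ok → well-formed

/sma/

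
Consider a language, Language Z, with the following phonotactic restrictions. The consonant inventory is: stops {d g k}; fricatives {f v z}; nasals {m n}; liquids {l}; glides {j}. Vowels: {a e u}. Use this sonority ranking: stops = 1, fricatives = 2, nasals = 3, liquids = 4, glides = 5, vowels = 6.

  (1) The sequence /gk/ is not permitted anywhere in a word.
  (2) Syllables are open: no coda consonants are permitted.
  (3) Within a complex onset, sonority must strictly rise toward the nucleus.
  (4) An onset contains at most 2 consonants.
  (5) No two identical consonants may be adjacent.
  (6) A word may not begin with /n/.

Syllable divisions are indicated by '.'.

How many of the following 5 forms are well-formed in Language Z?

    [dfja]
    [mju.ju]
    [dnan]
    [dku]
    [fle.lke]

1

[dfja] — violates constraint 4: syllable 1 onset /dfj/ has 3 consonants (> 2) → ill-formed
[mju.ju] — σ1 onset /mj/ (3→5 rises), coda /∅/ ok; σ2 onset /j/, coda /∅/ ok → well-formed
[dnan] — violates constraint 2: syllable 1 coda /n/ has 1 consonant (> 0) → ill-formed
[dku] — violates constraint 3: syllable 1 onset /dk/: /d/ (stop, 1) → /k/ (stop, 1) does not rise → ill-formed
[fle.lke] — violates constraint 3: syllable 2 onset /lk/: /l/ (liquid, 4) → /k/ (stop, 1) does not rise → ill-formed
Well-formed: [mju.ju] → 1.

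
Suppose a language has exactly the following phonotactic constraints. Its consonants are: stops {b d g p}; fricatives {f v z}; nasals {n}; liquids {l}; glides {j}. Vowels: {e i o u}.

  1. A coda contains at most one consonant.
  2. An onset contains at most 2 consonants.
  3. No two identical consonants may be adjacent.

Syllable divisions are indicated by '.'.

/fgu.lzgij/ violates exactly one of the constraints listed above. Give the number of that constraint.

/fgu.lzgij/: syllable 2 onset /lzg/ has 3 consonants (> 2).
This is a violation of constraint 2: "An onset contains at most 2 consonants."
The remaining constraints (1, 3) are satisfied.

2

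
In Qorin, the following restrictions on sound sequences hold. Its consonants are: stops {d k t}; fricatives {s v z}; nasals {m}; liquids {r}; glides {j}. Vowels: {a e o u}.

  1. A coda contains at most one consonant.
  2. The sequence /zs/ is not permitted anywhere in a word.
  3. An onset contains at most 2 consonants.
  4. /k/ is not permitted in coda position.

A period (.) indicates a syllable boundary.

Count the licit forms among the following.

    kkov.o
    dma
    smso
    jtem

kkov.o — σ1 onset /kk/ (2C), coda /v/ ok; σ2 onset /∅/, coda /∅/ ok → licit
dma — σ1 onset /dm/ (2C), coda /∅/ ok → licit
smso — violates constraint 3: syllable 1 onset /sms/ has 3 consonants (> 2) → illicit
jtem — σ1 onset /jt/ (2C), coda /m/ ok → licit
Licit: kkov.o, dma, jtem → 3.

3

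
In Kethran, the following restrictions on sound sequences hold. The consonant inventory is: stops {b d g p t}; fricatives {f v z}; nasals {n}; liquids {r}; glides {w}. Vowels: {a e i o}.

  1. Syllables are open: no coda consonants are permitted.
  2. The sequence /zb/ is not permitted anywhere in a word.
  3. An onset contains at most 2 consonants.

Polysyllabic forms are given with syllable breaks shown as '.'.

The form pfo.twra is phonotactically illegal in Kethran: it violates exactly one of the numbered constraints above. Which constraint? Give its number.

3

pfo.twra: syllable 2 onset /twr/ has 3 consonants (> 2).
This is a violation of constraint 3: "An onset contains at most 2 consonants."
The remaining constraints (1, 2) are satisfied.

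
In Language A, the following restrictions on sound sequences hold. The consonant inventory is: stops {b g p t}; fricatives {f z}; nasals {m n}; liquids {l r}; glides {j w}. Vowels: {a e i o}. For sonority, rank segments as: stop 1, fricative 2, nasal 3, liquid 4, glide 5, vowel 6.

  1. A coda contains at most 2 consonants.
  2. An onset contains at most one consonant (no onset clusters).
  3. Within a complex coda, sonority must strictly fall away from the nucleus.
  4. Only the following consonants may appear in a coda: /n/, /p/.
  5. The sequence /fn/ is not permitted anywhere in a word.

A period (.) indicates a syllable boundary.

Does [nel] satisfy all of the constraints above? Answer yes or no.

no

[nel] — violates constraint 4: syllable 1 coda contains /l/, which is not a licensed coda consonant → illicit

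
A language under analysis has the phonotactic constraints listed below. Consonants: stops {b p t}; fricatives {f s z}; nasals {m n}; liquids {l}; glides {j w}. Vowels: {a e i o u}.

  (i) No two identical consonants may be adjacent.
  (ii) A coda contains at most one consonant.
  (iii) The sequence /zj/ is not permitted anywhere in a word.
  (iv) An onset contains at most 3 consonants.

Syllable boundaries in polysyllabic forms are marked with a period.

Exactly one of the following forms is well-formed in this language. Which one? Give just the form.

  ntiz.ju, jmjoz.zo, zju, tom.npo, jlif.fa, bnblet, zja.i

ntiz.ju — violates constraint (iii): contains banned sequence /zj/ → ill-formed
jmjoz.zo — violates constraint (i): adjacent identical consonants /zz/ → ill-formed
zju — violates constraint (iii): contains banned sequence /zj/ → ill-formed
tom.npo — σ1 onset /t/, coda /m/ ok; σ2 onset /np/ (2C), coda /∅/ ok → well-formed
jlif.fa — violates constraint (i): adjacent identical consonants /ff/ → ill-formed
bnblet — violates constraint (iv): syllable 1 onset /bnbl/ has 4 consonants (> 3) → ill-formed
zja.i — violates constraint (iii): contains banned sequence /zj/ → ill-formed

tom.npo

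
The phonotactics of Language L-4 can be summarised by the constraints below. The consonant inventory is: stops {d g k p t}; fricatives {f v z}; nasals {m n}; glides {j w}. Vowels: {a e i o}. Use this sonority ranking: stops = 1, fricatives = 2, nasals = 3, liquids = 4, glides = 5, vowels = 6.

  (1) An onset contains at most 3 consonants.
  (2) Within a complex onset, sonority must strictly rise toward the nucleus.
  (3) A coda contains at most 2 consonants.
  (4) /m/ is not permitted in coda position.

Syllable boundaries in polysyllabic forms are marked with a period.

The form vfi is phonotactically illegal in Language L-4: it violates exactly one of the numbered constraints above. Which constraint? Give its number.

2

vfi: syllable 1 onset /vf/: /v/ (fricative, 2) → /f/ (fricative, 2) does not rise.
This is a violation of constraint 2: "Within a complex onset, sonority must strictly rise toward the nucleus."
The remaining constraints (1, 3, 4) are satisfied.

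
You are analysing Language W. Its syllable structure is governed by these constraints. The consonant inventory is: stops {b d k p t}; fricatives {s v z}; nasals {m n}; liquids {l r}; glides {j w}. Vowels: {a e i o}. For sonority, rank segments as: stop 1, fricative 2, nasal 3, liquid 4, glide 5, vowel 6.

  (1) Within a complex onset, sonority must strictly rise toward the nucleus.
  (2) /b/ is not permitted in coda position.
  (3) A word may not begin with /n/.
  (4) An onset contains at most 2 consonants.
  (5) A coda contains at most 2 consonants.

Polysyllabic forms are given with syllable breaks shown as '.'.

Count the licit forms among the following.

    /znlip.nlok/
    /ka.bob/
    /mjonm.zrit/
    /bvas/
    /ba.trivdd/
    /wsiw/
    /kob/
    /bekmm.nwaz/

2

/znlip.nlok/ — violates constraint 4: syllable 1 onset /znl/ has 3 consonants (> 2) → illicit
/ka.bob/ — violates constraint 2: syllable 2 coda contains /b/ → illicit
/mjonm.zrit/ — σ1 onset /mj/ (3→5 rises), coda /nm/ (2C) ok; σ2 onset /zr/ (2→4 rises), coda /t/ ok → licit
/bvas/ — σ1 onset /bv/ (1→2 rises), coda /s/ ok → licit
/ba.trivdd/ — violates constraint 5: syllable 2 coda /vdd/ has 3 consonants (> 2) → illicit
/wsiw/ — violates constraint 1: syllable 1 onset /ws/: /w/ (glide, 5) → /s/ (fricative, 2) does not rise → illicit
/kob/ — violates constraint 2: syllable 1 coda contains /b/ → illicit
/bekmm.nwaz/ — violates constraint 5: syllable 1 coda /kmm/ has 3 consonants (> 2) → illicit
Licit: /mjonm.zrit/, /bvas/ → 2.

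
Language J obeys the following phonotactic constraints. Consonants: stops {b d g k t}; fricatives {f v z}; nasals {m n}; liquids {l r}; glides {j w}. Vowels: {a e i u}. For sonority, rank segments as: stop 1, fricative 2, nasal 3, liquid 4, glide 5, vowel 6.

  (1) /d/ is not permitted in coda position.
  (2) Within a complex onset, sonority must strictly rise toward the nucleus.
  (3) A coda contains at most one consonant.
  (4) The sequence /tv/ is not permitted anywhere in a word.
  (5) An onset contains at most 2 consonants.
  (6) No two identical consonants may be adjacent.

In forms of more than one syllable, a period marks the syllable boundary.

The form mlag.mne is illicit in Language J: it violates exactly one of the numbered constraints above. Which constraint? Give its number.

mlag.mne: syllable 2 onset /mn/: /m/ (nasal, 3) → /n/ (nasal, 3) does not rise.
This is a violation of constraint 2: "Within a complex onset, sonority must strictly rise toward the nucleus."
The remaining constraints (1, 3, 4, 5, 6) are satisfied.

2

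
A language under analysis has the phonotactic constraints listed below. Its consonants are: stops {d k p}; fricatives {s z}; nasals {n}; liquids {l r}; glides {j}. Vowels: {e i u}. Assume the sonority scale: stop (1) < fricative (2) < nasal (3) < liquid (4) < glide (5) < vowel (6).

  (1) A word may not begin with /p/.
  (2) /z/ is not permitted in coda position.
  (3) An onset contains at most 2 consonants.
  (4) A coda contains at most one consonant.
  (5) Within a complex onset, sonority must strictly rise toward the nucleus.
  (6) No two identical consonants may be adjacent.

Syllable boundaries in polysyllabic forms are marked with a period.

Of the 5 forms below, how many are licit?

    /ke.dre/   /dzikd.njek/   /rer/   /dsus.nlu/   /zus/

4

/ke.dre/ — σ1 onset /k/, coda /∅/ ok; σ2 onset /dr/ (1→4 rises), coda /∅/ ok → licit
/dzikd.njek/ — violates constraint 4: syllable 1 coda /kd/ has 2 consonants (> 1) → illicit
/rer/ — σ1 onset /r/, coda /r/ ok → licit
/dsus.nlu/ — σ1 onset /ds/ (1→2 rises), coda /s/ ok; σ2 onset /nl/ (3→4 rises), coda /∅/ ok → licit
/zus/ — σ1 onset /z/, coda /s/ ok → licit
Licit: /ke.dre/, /rer/, /dsus.nlu/, /zus/ → 4.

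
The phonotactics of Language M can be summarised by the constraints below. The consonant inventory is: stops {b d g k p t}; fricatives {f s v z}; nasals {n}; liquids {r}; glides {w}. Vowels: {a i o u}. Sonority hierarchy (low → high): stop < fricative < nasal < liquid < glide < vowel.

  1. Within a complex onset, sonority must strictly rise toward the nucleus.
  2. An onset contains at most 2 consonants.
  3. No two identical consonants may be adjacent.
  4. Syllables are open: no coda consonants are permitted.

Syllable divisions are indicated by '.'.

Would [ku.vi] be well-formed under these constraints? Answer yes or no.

[ku.vi] — σ1 onset /k/, coda /∅/ ok; σ2 onset /v/, coda /∅/ ok → well-formed

yes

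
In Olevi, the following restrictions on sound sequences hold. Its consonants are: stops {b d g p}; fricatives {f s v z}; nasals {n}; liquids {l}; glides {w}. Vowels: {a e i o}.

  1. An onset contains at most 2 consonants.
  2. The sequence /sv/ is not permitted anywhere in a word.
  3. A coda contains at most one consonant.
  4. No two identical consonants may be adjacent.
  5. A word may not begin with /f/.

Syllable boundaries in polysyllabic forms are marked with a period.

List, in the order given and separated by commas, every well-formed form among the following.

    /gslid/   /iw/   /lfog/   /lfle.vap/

/iw/, /lfog/

/gslid/ — violates constraint 1: syllable 1 onset /gsl/ has 3 consonants (> 2) → ill-formed
/iw/ — σ1 onset /∅/, coda /w/ ok → well-formed
/lfog/ — σ1 onset /lf/ (2C), coda /g/ ok → well-formed
/lfle.vap/ — violates constraint 1: syllable 1 onset /lfl/ has 3 consonants (> 2) → ill-formed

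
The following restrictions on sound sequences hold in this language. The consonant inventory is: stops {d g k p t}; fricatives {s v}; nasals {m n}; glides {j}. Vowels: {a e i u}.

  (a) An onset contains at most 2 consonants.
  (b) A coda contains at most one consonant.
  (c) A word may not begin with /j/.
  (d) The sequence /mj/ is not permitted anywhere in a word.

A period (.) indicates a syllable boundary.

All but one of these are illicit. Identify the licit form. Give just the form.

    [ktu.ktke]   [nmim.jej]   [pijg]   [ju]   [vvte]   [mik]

[mik]

[ktu.ktke] — violates constraint (a): syllable 2 onset /ktk/ has 3 consonants (> 2) → illicit
[nmim.jej] — violates constraint (d): contains banned sequence /mj/ → illicit
[pijg] — violates constraint (b): syllable 1 coda /jg/ has 2 consonants (> 1) → illicit
[ju] — violates constraint (c): word begins with /j/ → illicit
[vvte] — violates constraint (a): syllable 1 onset /vvt/ has 3 consonants (> 2) → illicit
[mik] — σ1 onset /m/, coda /k/ ok → licit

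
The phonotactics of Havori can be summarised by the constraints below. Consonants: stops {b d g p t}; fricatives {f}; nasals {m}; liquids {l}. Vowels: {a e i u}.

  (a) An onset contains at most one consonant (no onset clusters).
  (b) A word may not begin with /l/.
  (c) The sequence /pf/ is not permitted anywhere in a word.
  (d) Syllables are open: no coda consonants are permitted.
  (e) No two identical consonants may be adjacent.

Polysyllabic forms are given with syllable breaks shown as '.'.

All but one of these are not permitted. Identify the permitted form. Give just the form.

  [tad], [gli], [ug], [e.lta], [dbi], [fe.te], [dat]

[fe.te]

[tad] — violates constraint (d): syllable 1 coda /d/ has 1 consonant (> 0) → not permitted
[gli] — violates constraint (a): syllable 1 onset /gl/ has 2 consonants (> 1) → not permitted
[ug] — violates constraint (d): syllable 1 coda /g/ has 1 consonant (> 0) → not permitted
[e.lta] — violates constraint (a): syllable 2 onset /lt/ has 2 consonants (> 1) → not permitted
[dbi] — violates constraint (a): syllable 1 onset /db/ has 2 consonants (> 1) → not permitted
[fe.te] — σ1 onset /f/, coda /∅/ ok; σ2 onset /t/, coda /∅/ ok → permitted
[dat] — violates constraint (d): syllable 1 coda /t/ has 1 consonant (> 0) → not permitted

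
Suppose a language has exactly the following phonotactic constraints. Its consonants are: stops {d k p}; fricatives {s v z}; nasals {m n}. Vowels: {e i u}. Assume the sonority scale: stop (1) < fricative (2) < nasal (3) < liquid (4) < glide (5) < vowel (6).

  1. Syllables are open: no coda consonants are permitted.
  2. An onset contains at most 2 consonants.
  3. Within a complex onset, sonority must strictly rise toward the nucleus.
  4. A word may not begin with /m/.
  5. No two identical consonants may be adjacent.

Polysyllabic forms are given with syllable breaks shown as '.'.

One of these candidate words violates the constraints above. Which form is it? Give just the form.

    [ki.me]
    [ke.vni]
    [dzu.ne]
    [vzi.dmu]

[vzi.dmu]

[ki.me] — σ1 onset /k/, coda /∅/ ok; σ2 onset /m/, coda /∅/ ok → licit
[ke.vni] — σ1 onset /k/, coda /∅/ ok; σ2 onset /vn/ (2→3 rises), coda /∅/ ok → licit
[dzu.ne] — σ1 onset /dz/ (1→2 rises), coda /∅/ ok; σ2 onset /n/, coda /∅/ ok → licit
[vzi.dmu] — violates constraint 3: syllable 1 onset /vz/: /v/ (fricative, 2) → /z/ (fricative, 2) does not rise → illicit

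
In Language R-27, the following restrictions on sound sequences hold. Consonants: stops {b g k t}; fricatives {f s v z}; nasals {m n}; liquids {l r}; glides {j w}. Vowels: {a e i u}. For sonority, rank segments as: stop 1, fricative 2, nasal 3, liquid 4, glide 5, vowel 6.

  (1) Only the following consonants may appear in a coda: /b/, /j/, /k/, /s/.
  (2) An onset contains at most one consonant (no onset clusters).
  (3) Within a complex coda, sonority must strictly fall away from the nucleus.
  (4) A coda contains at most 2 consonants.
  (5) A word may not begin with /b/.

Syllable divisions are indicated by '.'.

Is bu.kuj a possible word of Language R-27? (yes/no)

bu.kuj — violates constraint 5: word begins with /b/ → not permitted

no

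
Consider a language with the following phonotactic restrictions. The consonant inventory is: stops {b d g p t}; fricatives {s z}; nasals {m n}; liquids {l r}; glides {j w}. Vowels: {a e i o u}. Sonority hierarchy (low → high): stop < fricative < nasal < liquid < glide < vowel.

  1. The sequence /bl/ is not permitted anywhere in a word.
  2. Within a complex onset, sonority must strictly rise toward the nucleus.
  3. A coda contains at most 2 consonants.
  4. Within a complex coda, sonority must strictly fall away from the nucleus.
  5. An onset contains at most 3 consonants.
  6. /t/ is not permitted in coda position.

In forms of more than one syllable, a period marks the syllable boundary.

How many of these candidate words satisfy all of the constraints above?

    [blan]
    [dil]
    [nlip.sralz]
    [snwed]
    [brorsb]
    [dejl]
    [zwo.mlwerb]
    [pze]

[blan] — violates constraint 1: contains banned sequence /bl/ → phonotactically illegal
[dil] — σ1 onset /d/, coda /l/ ok → phonotactically legal
[nlip.sralz] — σ1 onset /nl/ (3→4 rises), coda /p/ ok; σ2 onset /sr/ (2→4 rises), coda /lz/ (4→2 falls) ok → phonotactically legal
[snwed] — σ1 onset /snw/ (2→3→5 rises), coda /d/ ok → phonotactically legal
[brorsb] — violates constraint 3: syllable 1 coda /rsb/ has 3 consonants (> 2) → phonotactically illegal
[dejl] — σ1 onset /d/, coda /jl/ (5→4 falls) ok → phonotactically legal
[zwo.mlwerb] — σ1 onset /zw/ (2→5 rises), coda /∅/ ok; σ2 onset /mlw/ (3→4→5 rises), coda /rb/ (4→1 falls) ok → phonotactically legal
[pze] — σ1 onset /pz/ (1→2 rises), coda /∅/ ok → phonotactically legal
Phonotactically legal: [dil], [nlip.sralz], [snwed], [dejl], [zwo.mlwerb], [pze] → 6.

6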